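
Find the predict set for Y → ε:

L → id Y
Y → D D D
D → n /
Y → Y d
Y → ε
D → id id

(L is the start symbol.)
PREDICT(Y → ε) = (FIRST(RHS) \ {ε}) ∪ (FOLLOW(Y) if ε ∈ FIRST(RHS), i.e. RHS ⇒* ε)
The right-hand side is ε (FIRST(ε) = { ε }), so the predict set is FOLLOW(Y) = { $, 'd' }
PREDICT(Y → ε) = { $, 'd' }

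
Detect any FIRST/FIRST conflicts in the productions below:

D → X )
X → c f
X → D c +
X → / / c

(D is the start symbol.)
FIRST sets of the non-terminals at (or reachable through a nullable prefix from) the front of some alternative:
  FIRST(D) = { '/', 'c' }

Productions for X:
  X → c f: FIRST = { 'c' }
  X → D c +: FIRST = { '/', 'c' }
  X → / / c: FIRST = { '/' }
D has only one production, so no FIRST/FIRST conflict is possible there.

Conflict for X: X → c f and X → D c +
  Overlap: { 'c' }
Conflict for X: X → D c + and X → / / c
  Overlap: { '/' }

Answer: Yes. X → c f / X → D c '+' on { 'c' }; X → D c '+' / X → '/' '/' c on { '/' }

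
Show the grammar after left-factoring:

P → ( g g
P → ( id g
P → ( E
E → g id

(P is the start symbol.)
Left-factoring transforms A → αβ₁ | αβ₂ into A → αA' and A' → β₁ | β₂
(α is the longest common prefix among the alternatives). Repeat until
no nonterminal has two alternatives with a common prefix.

Round 1: P has alternatives sharing prefix '('. Introduce P': P → ( P'
  Add: P' → g g
  Add: P' → id g
  Add: P' → E

No remaining common prefixes — done.

Resulting grammar:
P → ( P'
P' → g g
P' → id g
P' → E
E → g id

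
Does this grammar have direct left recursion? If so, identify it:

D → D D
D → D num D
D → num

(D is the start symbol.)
Direct left recursion occurs when N → N α for some non-terminal N (the right-hand side begins with the left-hand side itself).

D → D D: LEFT RECURSIVE (starts with D)
D → D num D: LEFT RECURSIVE (starts with D)
D → num: starts with num

The grammar has direct left recursion on: D.

Answer: Yes, D is left-recursive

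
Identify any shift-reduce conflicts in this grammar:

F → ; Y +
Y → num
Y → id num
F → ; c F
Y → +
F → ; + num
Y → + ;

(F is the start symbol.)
Augment with F' → F and build the canonical LR(0) collection (I0 = CLOSURE({[F' → . F]}), then GOTO on every symbol after a dot until no new states appear). It has 13 states:
  I0: { [F → . ; + num], [F → . ; Y +], [F → . ; c F], [F' → . F] }  — shift
  I1: { [F → ; . + num], [F → ; . Y +], [F → ; . c F], [Y → . + ;], [Y → . +], [Y → . id num], [Y → . num] }  — shift
  I2: { [F' → F .] }  — accept
  I3: { [F → ; + . num], [Y → + . ;], [Y → + .] }  — shift, reduce
  I4: { [F → ; Y . +] }  — shift
  I5: { [F → . ; + num], [F → . ; Y +], [F → . ; c F], [F → ; c . F] }  — shift
  I6: { [Y → id . num] }  — shift
  I7: { [Y → num .] }  — reduce
  I8: { [Y → id num .] }  — reduce
  I9: { [F → ; c F .] }  — reduce
  I10: { [F → ; Y + .] }  — reduce
  I11: { [Y → + ; .] }  — reduce
  I12: { [F → ; + num .] }  — reduce

I3 contains reduce item [Y → + .] and shift items [F → ; + . num], [Y → + . ;] — shift-reduce conflict.

Answer: Yes — I3: [Y → + .] vs [F → ; + . num]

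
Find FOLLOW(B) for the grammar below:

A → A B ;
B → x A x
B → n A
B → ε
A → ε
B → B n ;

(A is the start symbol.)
In A → A B ;: B is followed by ';', add FIRST(';') \ {ε} = { ';' }
In B → B n ;: B is followed by n ';', add FIRST(n ';') \ {ε} = { 'n' }

Taking the union: FOLLOW(B) = { ';', 'n' }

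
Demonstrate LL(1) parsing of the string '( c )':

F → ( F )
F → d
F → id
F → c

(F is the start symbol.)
LL(1) parsing maintains a stack (initially the start symbol over $) and the input. At each step: if the stack top is a terminal, match it against the current input token; if it is a non-terminal N, replace it with the RHS of M[N, lookahead] (the unique production whose predict set contains the lookahead).

Stack is shown with the top on the left.

Stack    Input    Action
------------------------
F $      ( c ) $  output F → ( F )
( F ) $  ( c ) $  match '('
F ) $    c ) $    output F → c
c ) $    c ) $    match 'c'
) $      ) $      match ')'
$        $        accept

The string is accepted.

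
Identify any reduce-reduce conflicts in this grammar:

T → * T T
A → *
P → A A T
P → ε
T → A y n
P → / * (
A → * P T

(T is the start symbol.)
A reduce-reduce conflict occurs when an LR(0) state has two complete items [A → α .] and [B → β .] — both call for a reduction, and with no lookahead the parser cannot choose between them.

Augment with T' → T and build the canonical LR(0) collection (I0 = CLOSURE({[T' → . T]}), then GOTO on every symbol after a dot until no new states appear). It has 18 states:
  I0: { [A → . * P T], [A → . *], [T → . * T T], [T → . A y n], [T' → . T] }  — shift
  I1: { [A → * . P T], [A → * .], [A → . * P T], [A → . *], [P → . / * (], [P → . A A T], [P → .], [T → * . T T], [T → . * T T], [T → . A y n] }  — shift, 2 reduces
  I2: { [T → A . y n] }  — shift
  I3: { [T' → T .] }  — accept
  I4: { [T → A y . n] }  — shift
  I5: { [T → A y n .] }  — reduce
  I6: { [P → / . * (] }  — shift
  I7: { [A → . * P T], [A → . *], [P → A . A T], [T → A . y n] }  — shift
  I8: { [A → * P . T], [A → . * P T], [A → . *], [T → . * T T], [T → . A y n] }  — shift
  I9: { [A → . * P T], [A → . *], [T → * T . T], [T → . * T T], [T → . A y n] }  — shift
  I10: { [T → * T T .] }  — reduce
  I11: { [A → * P T .] }  — reduce
  I12: { [A → * . P T], [A → * .], [A → . * P T], [A → . *], [P → . / * (], [P → . A A T], [P → .] }  — shift, 2 reduces
  I13: { [A → . * P T], [A → . *], [P → A A . T], [T → . * T T], [T → . A y n] }  — shift
  I14: { [P → A A T .] }  — reduce
  I15: { [A → . * P T], [A → . *], [P → A . A T] }  — shift
  I16: { [P → / * . (] }  — shift
  I17: { [P → / * ( .] }  — reduce

I1 contains complete items [A → * .], [P → .] — reduce-reduce conflict.
I12 contains complete items [A → * .], [P → .] — reduce-reduce conflict.

Answer: Yes — I1: [A → * .] vs [P → .]; I12: [A → * .] vs [P → .]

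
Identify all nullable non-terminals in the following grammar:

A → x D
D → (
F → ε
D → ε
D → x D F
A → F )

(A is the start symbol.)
A non-terminal is nullable if it can derive ε (the empty string): either it has an ε-production, or it has a production whose right-hand side consists entirely of nullable non-terminals.

ε-productions: F → ε, D → ε
So F, D are immediately nullable.
No further non-terminal can be added: every production for the remaining non-terminals contains a terminal or a non-nullable non-terminal.
Nullable = { 'D', 'F' }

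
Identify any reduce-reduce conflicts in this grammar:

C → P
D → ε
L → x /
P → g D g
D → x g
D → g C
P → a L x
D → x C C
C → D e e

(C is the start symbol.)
Yes — I8: [D → .] vs [D → x g .]

A reduce-reduce conflict occurs when an LR(0) state has two complete items [A → α .] and [B → β .] — both call for a reduction, and with no lookahead the parser cannot choose between them.

Augment with C' → C and build the canonical LR(0) collection (I0 = CLOSURE({[C' → . C]}), then GOTO on every symbol after a dot until no new states appear). It has 19 states:
  I0: { [C → . D e e], [C → . P], [C' → . C], [D → . g C], [D → . x C C], [D → . x g], [D → .], [P → . a L x], [P → . g D g] }  — shift, reduce
  I1: { [C' → C .] }  — accept
  I2: { [C → D . e e] }  — shift
  I3: { [C → P .] }  — reduce
  I4: { [L → . x /], [P → a . L x] }  — shift
  I5: { [C → . D e e], [C → . P], [D → . g C], [D → . x C C], [D → . x g], [D → .], [D → g . C], [P → . a L x], [P → . g D g], [P → g . D g] }  — shift, reduce
  I6: { [C → . D e e], [C → . P], [D → . g C], [D → . x C C], [D → . x g], [D → .], [D → x . C C], [D → x . g], [P → . a L x], [P → . g D g] }  — shift, reduce
  I7: { [C → . D e e], [C → . P], [D → . g C], [D → . x C C], [D → . x g], [D → .], [D → x C . C], [P → . a L x], [P → . g D g] }  — shift, reduce
  I8: { [C → . D e e], [C → . P], [D → . g C], [D → . x C C], [D → . x g], [D → .], [D → g . C], [D → x g .], [P → . a L x], [P → . g D g], [P → g . D g] }  — shift, 2 reduces
  I9: { [D → g C .] }  — reduce
  I10: { [C → D . e e], [P → g D . g] }  — shift
  I11: { [C → D e . e] }  — shift
  I12: { [P → g D g .] }  — reduce
  I13: { [C → D e e .] }  — reduce
  I14: { [D → x C C .] }  — reduce
  I15: { [P → a L . x] }  — shift
  I16: { [L → x . /] }  — shift
  I17: { [L → x / .] }  — reduce
  I18: { [P → a L x .] }  — reduce

I8 contains complete items [D → .], [D → x g .] — reduce-reduce conflict.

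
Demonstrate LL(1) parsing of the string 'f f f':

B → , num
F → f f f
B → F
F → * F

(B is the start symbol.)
Stack is shown with the top on the left.

Stack    Input    Action
------------------------
B $      f f f $  output B → F
F $      f f f $  output F → f f f
f f f $  f f f $  match 'f'
f f $    f f $    match 'f'
f $      f $      match 'f'
$        $        accept

The string is accepted.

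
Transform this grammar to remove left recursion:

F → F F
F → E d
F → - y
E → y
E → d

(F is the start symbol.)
F → E d F'
F → - y F'
F' → F F'
F' → ε
E → y
E → d

F is directly left-recursive. The standard transformation for
  A → A α₁ | ... | A α_m | β₁ | ... | β_n
is
  A  → β₁ A' | ... | β_n A'
  A' → α₁ A' | ... | α_m A' | ε

F → E d becomes F → E d F'
F → - y becomes F → - y F'
F → F F becomes F' → F F'
Add F' → ε

Productions for other non-terminals are unchanged:
  E → y
  E → d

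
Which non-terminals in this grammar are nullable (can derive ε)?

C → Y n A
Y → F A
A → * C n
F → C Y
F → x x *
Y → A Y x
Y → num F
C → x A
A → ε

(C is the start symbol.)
{ 'A' }

A non-terminal is nullable if it can derive ε (the empty string): either it has an ε-production, or it has a production whose right-hand side consists entirely of nullable non-terminals.

ε-productions: A → ε
So A is immediately nullable.
No further non-terminal can be added: every production for the remaining non-terminals contains a terminal or a non-nullable non-terminal.
Nullable = { 'A' }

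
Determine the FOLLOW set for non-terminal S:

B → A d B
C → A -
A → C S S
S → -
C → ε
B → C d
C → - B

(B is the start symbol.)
{ '-', 'd' }

In A → C S S: S is followed by S, add FIRST(S) \ {ε} = { '-' }
In A → C S S: S is at the end, add FOLLOW(A)

The FOLLOW sets referred to above (computed the same way, to a fixed point):
  FOLLOW(A) = { '-', 'd' }

Taking the union: FOLLOW(S) = { '-', 'd' }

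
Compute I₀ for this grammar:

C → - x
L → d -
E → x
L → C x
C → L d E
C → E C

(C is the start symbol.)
First, augment the grammar with C' → C
I₀ = CLOSURE({ [C' → . C] }):
  [C' → . C] has the dot before C: add [C → . - x], [C → . L d E], [C → . E C]
  [C → . L d E] has the dot before L: add [L → . d -], [L → . C x]
  [C → . E C] has the dot before E: add [E → . x]
No further items can be added.

I₀ = { [C → . - x], [C → . E C], [C → . L d E], [C' → . C], [E → . x], [L → . C x], [L → . d -] }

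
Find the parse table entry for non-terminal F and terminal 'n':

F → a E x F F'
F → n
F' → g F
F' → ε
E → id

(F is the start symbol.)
F → n

To find M[F, 'n'], we find productions for F where 'n' is in the predict set (PREDICT(N → α) = (FIRST(α) \ {ε}) ∪ (FOLLOW(N) if α ⇒* ε)).

F → a E x F F': PREDICT = { 'a' }
F → n: PREDICT = { 'n' }
  'n' is in predict set, so this production goes in M[F, 'n']

M[F, 'n'] = F → n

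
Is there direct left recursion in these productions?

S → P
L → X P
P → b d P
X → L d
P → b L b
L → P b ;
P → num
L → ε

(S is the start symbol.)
Direct left recursion occurs when N → N α for some non-terminal N (the right-hand side begins with the left-hand side itself).

S → P: starts with P
L → X P: starts with X
P → b d P: starts with b
X → L d: starts with L
P → b L b: starts with b
L → P b ;: starts with P
P → num: starts with num
L → ε: starts with ε

No direct left recursion found.

Answer: No direct left recursion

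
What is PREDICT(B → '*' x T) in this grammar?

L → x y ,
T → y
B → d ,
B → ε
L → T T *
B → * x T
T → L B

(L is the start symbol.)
PREDICT(B → '*' x T) = (FIRST(RHS) \ {ε}) ∪ (FOLLOW(B) if ε ∈ FIRST(RHS), i.e. RHS ⇒* ε)
FIRST('*' x T) = { '*' }
ε ∉ FIRST('*' x T), so FOLLOW(B) is not added.
PREDICT(B → '*' x T) = { '*' }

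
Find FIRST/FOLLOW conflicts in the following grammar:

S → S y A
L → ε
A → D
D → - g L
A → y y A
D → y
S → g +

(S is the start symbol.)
No FIRST/FOLLOW conflicts.

A FIRST/FOLLOW conflict occurs when a non-terminal N has a nullable alternative N → β (β ⇒* ε) and another alternative N → α with FIRST(α) ∩ FOLLOW(N) ≠ ∅: on such a lookahead the parser cannot decide between expanding α and letting N vanish via β.

Nullable non-terminals: L.
L has a nullable alternative but only one production, so nothing to check.

A, D, S have no nullable alternative, so no FIRST/FOLLOW check is needed there.

No FIRST/FOLLOW conflicts found.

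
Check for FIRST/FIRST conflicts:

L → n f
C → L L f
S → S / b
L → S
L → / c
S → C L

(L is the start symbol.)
FIRST sets of the non-terminals at (or reachable through a nullable prefix from) the front of some alternative:
  FIRST(S) = { '/', 'n' }
  FIRST(C) = { '/', 'n' }

Productions for L:
  L → n f: FIRST = { 'n' }
  L → S: FIRST = { '/', 'n' }
  L → / c: FIRST = { '/' }
Productions for S:
  S → S / b: FIRST = { '/', 'n' }
  S → C L: FIRST = { '/', 'n' }
C has only one production, so no FIRST/FIRST conflict is possible there.

Conflict for L: L → n f and L → S
  Overlap: { 'n' }
Conflict for L: L → S and L → / c
  Overlap: { '/' }
Conflict for S: S → S / b and S → C L
  Overlap: { '/', 'n' }

Answer: Yes. L → n f / L → S on { 'n' }; L → S / L → '/' c on { '/' }; S → S '/' b / S → C L on { '/', 'n' }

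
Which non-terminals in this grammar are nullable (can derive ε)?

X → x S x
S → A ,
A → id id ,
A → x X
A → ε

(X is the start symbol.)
{ 'A' }

ε-productions: A → ε
So A is immediately nullable.
No further non-terminal can be added: every production for the remaining non-terminals contains a terminal or a non-nullable non-terminal.
Nullable = { 'A' }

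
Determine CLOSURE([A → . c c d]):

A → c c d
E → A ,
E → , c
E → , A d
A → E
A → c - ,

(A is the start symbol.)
{ [A → . c c d] }

Start with: [A → . c c d]
The dot precedes the terminal c, so nothing is added.

CLOSURE = { [A → . c c d] }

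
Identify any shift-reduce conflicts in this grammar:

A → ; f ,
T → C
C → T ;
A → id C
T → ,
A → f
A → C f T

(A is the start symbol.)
Yes — I4: [T → C .] vs [A → C . f T]; I12: [A → C f T .] vs [C → T . ;]

A shift-reduce conflict occurs when an LR(0) state has both:
  - a complete (reduce) item [A → α .] (dot at the end), and
  - a shift item [B → β . c γ] (dot before a terminal).

Augment with A' → A and build the canonical LR(0) collection (I0 = CLOSURE({[A' → . A]}), then GOTO on every symbol after a dot until no new states appear). It has 15 states:
  I0: { [A → . ; f ,], [A → . C f T], [A → . f], [A → . id C], [A' → . A], [C → . T ;], [T → . ,], [T → . C] }  — shift
  I1: { [T → , .] }  — reduce
  I2: { [A → ; . f ,] }  — shift
  I3: { [A' → A .] }  — accept
  I4: { [A → C . f T], [T → C .] }  — shift, reduce
  I5: { [C → T . ;] }  — shift
  I6: { [A → f .] }  — reduce
  I7: { [A → id . C], [C → . T ;], [T → . ,], [T → . C] }  — shift
  I8: { [A → id C .], [T → C .] }  — 2 reduces
  I9: { [C → T ; .] }  — reduce
  I10: { [A → C f . T], [C → . T ;], [T → . ,], [T → . C] }  — shift
  I11: { [T → C .] }  — reduce
  I12: { [A → C f T .], [C → T . ;] }  — shift, reduce
  I13: { [A → ; f . ,] }  — shift
  I14: { [A → ; f , .] }  — reduce

I4 contains reduce item [T → C .] and shift item [A → C . f T] — shift-reduce conflict.
I12 contains reduce item [A → C f T .] and shift item [C → T . ;] — shift-reduce conflict.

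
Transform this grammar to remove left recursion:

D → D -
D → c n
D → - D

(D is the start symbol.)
D → c n D'
D → - D D'
D' → - D'
D' → ε

D is directly left-recursive. The standard transformation for
  A → A α₁ | ... | A α_m | β₁ | ... | β_n
is
  A  → β₁ A' | ... | β_n A'
  A' → α₁ A' | ... | α_m A' | ε

D → c n becomes D → c n D'
D → - D becomes D → - D D'
D → D - becomes D' → - D'
Add D' → ε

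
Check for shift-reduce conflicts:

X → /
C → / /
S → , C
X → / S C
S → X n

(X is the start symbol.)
A shift-reduce conflict occurs when an LR(0) state has both:
  - a complete (reduce) item [A → α .] (dot at the end), and
  - a shift item [B → β . c γ] (dot before a terminal).

Augment with X' → X and build the canonical LR(0) collection (I0 = CLOSURE({[X' → . X]}), then GOTO on every symbol after a dot until no new states appear). It has 11 states:
  I0: { [X → . / S C], [X → . /], [X' → . X] }  — shift
  I1: { [S → . , C], [S → . X n], [X → . / S C], [X → . /], [X → / . S C], [X → / .] }  — shift, reduce
  I2: { [X' → X .] }  — accept
  I3: { [C → . / /], [S → , . C] }  — shift
  I4: { [C → . / /], [X → / S . C] }  — shift
  I5: { [S → X . n] }  — shift
  I6: { [S → X n .] }  — reduce
  I7: { [C → / . /] }  — shift
  I8: { [X → / S C .] }  — reduce
  I9: { [C → / / .] }  — reduce
  I10: { [S → , C .] }  — reduce

I1 contains reduce item [X → / .] and shift items [S → . , C], [X → . /], [X → . / S C] — shift-reduce conflict.

Answer: Yes — I1: [X → / .] vs [S → . , C]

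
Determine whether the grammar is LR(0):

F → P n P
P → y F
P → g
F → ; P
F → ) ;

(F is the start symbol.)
Augment with F' → F and build the canonical LR(0) collection (I0 = CLOSURE({[F' → . F]}), then GOTO on every symbol after a dot until no new states appear). It has 12 states:
  I0: { [F → . ) ;], [F → . ; P], [F → . P n P], [F' → . F], [P → . g], [P → . y F] }  — shift
  I1: { [F → ) . ;] }  — shift
  I2: { [F → ; . P], [P → . g], [P → . y F] }  — shift
  I3: { [F' → F .] }  — accept
  I4: { [F → P . n P] }  — shift
  I5: { [P → g .] }  — reduce
  I6: { [F → . ) ;], [F → . ; P], [F → . P n P], [P → . g], [P → . y F], [P → y . F] }  — shift
  I7: { [P → y F .] }  — reduce
  I8: { [F → P n . P], [P → . g], [P → . y F] }  — shift
  I9: { [F → P n P .] }  — reduce
  I10: { [F → ; P .] }  — reduce
  I11: { [F → ) ; .] }  — reduce

Every state is either a pure shift/goto state or contains exactly one complete item and nothing to shift — no conflicts. The grammar is LR(0).

Answer: Yes, the grammar is LR(0)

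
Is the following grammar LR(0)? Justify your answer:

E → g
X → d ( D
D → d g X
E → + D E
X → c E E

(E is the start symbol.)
A grammar is LR(0) if no state in the canonical LR(0) collection has:
  - both a shift item (dot before a terminal) and a complete item (shift-reduce conflict), or
  - two or more complete items (reduce-reduce conflict; the accept item [E' → E .] counts as a complete item here).

Augment with E' → E and build the canonical LR(0) collection (I0 = CLOSURE({[E' → . E]}), then GOTO on every symbol after a dot until no new states appear). It has 15 states:
  I0: { [E → . + D E], [E → . g], [E' → . E] }  — shift
  I1: { [D → . d g X], [E → + . D E] }  — shift
  I2: { [E' → E .] }  — accept
  I3: { [E → g .] }  — reduce
  I4: { [E → + D . E], [E → . + D E], [E → . g] }  — shift
  I5: { [D → d . g X] }  — shift
  I6: { [D → d g . X], [X → . c E E], [X → . d ( D] }  — shift
  I7: { [D → d g X .] }  — reduce
  I8: { [E → . + D E], [E → . g], [X → c . E E] }  — shift
  I9: { [X → d . ( D] }  — shift
  I10: { [D → . d g X], [X → d ( . D] }  — shift
  I11: { [X → d ( D .] }  — reduce
  I12: { [E → . + D E], [E → . g], [X → c E . E] }  — shift
  I13: { [X → c E E .] }  — reduce
  I14: { [E → + D E .] }  — reduce

Every state is either a pure shift/goto state or contains exactly one complete item and nothing to shift — no conflicts. The grammar is LR(0).

Answer: Yes, the grammar is LR(0)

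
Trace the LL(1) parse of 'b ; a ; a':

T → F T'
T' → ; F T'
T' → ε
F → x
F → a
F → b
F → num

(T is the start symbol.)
Stack is shown with the top on the left.

Stack     Input        Action
-----------------------------
T $       b ; a ; a $  output T → F T'
F T' $    b ; a ; a $  output F → b
b T' $    b ; a ; a $  match 'b'
T' $      ; a ; a $    output T' → ; F T'
; F T' $  ; a ; a $    match ';'
F T' $    a ; a $      output F → a
a T' $    a ; a $      match 'a'
T' $      ; a $        output T' → ; F T'
; F T' $  ; a $        match ';'
F T' $    a $          output F → a
a T' $    a $          match 'a'
T' $      $            output T' → ε
$         $            accept

The string is accepted.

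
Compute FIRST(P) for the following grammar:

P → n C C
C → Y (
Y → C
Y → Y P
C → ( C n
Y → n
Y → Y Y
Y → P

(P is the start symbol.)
{ 'n' }

From P → n C C:
  - n is a terminal: add 'n' and stop

Collecting: FIRST(P) = { 'n' }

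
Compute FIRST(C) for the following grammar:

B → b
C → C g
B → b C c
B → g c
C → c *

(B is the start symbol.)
From C → C g:
  - C is the symbol being defined: contributes nothing new
    C is not nullable, so stop
From C → c *:
  - c is a terminal: add 'c' and stop

Collecting: FIRST(C) = { 'c' }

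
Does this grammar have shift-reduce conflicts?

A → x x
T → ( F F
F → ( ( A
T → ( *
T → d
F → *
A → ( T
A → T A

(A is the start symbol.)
Augment with A' → A and build the canonical LR(0) collection (I0 = CLOSURE({[A' → . A]}), then GOTO on every symbol after a dot until no new states appear). It has 23 states:
  I0: { [A → . ( T], [A → . T A], [A → . x x], [A' → . A], [T → . ( *], [T → . ( F F], [T → . d] }  — shift
  I1: { [A → ( . T], [F → . ( ( A], [F → . *], [T → ( . *], [T → ( . F F], [T → . ( *], [T → . ( F F], [T → . d] }  — shift
  I2: { [A' → A .] }  — accept
  I3: { [A → . ( T], [A → . T A], [A → . x x], [A → T . A], [T → . ( *], [T → . ( F F], [T → . d] }  — shift
  I4: { [T → d .] }  — reduce
  I5: { [A → x . x] }  — shift
  I6: { [A → x x .] }  — reduce
  I7: { [A → T A .] }  — reduce
  I8: { [F → ( . ( A], [F → . ( ( A], [F → . *], [T → ( . *], [T → ( . F F] }  — shift
  I9: { [F → * .], [T → ( * .] }  — 2 reduces
  I10: { [F → . ( ( A], [F → . *], [T → ( F . F] }  — shift
  I11: { [A → ( T .] }  — reduce
  I12: { [F → ( . ( A] }  — shift
  I13: { [F → * .] }  — reduce
  I14: { [T → ( F F .] }  — reduce
  I15: { [A → . ( T], [A → . T A], [A → . x x], [F → ( ( . A], [T → . ( *], [T → . ( F F], [T → . d] }  — shift
  I16: { [F → ( ( A .] }  — reduce
  I17: { [A → . ( T], [A → . T A], [A → . x x], [F → ( ( . A], [F → ( . ( A], [T → . ( *], [T → . ( F F], [T → . d] }  — shift
  I18: { [A → ( . T], [A → . ( T], [A → . T A], [A → . x x], [F → ( ( . A], [F → . ( ( A], [F → . *], [T → ( . *], [T → ( . F F], [T → . ( *], [T → . ( F F], [T → . d] }  — shift
  I19: { [A → ( . T], [F → ( . ( A], [F → . ( ( A], [F → . *], [T → ( . *], [T → ( . F F], [T → . ( *], [T → . ( F F], [T → . d] }  — shift
  I20: { [A → ( T .], [A → . ( T], [A → . T A], [A → . x x], [A → T . A], [T → . ( *], [T → . ( F F], [T → . d] }  — shift, reduce
  I21: { [A → . ( T], [A → . T A], [A → . x x], [F → ( ( . A], [F → ( . ( A], [F → . ( ( A], [F → . *], [T → ( . *], [T → ( . F F], [T → . ( *], [T → . ( F F], [T → . d] }  — shift
  I22: { [A → ( . T], [A → . ( T], [A → . T A], [A → . x x], [F → ( ( . A], [F → ( . ( A], [F → . ( ( A], [F → . *], [T → ( . *], [T → ( . F F], [T → . ( *], [T → . ( F F], [T → . d] }  — shift

I20 contains reduce item [A → ( T .] and shift items [A → . ( T], [A → . x x], [T → . ( *], [T → . ( F F], [T → . d] — shift-reduce conflict.

Answer: Yes — I20: [A → ( T .] vs [A → . ( T]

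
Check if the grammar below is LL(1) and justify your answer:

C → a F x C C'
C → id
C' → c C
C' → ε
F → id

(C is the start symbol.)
A grammar is LL(1) if for each non-terminal N with multiple productions, the predict sets of those productions are pairwise disjoint, where PREDICT(N → α) = (FIRST(α) \ {ε}) ∪ (FOLLOW(N) if α ⇒* ε).

Relevant sets:
  FOLLOW(C') = { $, 'c' }

For C:
  PREDICT(C → a F x C C') = { 'a' }
  PREDICT(C → id) = { 'id' }
For C':
  PREDICT(C' → c C) = { 'c' }
  PREDICT(C' → ε) = { $, 'c' }
F has a single production, so nothing to check there.

Conflict found: Predict set conflict for C': { 'c' }
The grammar is NOT LL(1).

Answer: No. Predict set conflict for C': { 'c' }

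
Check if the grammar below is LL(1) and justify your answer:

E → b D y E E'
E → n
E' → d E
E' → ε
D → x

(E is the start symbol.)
No. Predict set conflict for E': { 'd' }

A grammar is LL(1) if for each non-terminal N with multiple productions, the predict sets of those productions are pairwise disjoint, where PREDICT(N → α) = (FIRST(α) \ {ε}) ∪ (FOLLOW(N) if α ⇒* ε).

Relevant sets:
  FOLLOW(E') = { $, 'd' }

For E:
  PREDICT(E → b D y E E') = { 'b' }
  PREDICT(E → n) = { 'n' }
For E':
  PREDICT(E' → d E) = { 'd' }
  PREDICT(E' → ε) = { $, 'd' }
D has a single production, so nothing to check there.

Conflict found: Predict set conflict for E': { 'd' }
The grammar is NOT LL(1).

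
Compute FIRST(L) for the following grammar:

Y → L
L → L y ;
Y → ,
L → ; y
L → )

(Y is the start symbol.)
To compute FIRST(L), examine every production with L on the left-hand side, reading each right-hand side left to right until a non-nullable symbol is reached.

From L → L y ;:
  - L is the symbol being defined: contributes nothing new
    L is not nullable, so stop
From L → ; y:
  - ';' is a terminal: add ';' and stop
From L → ):
  - ')' is a terminal: add ')' and stop

Collecting: FIRST(L) = { ')', ';' }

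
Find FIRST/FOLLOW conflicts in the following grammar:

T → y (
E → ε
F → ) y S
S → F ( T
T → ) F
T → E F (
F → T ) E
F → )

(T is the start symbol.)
No FIRST/FOLLOW conflicts.

Nullable non-terminals: E.
E has a nullable alternative but only one production, so nothing to check.

F, S, T have no nullable alternative, so no FIRST/FOLLOW check is needed there.

No FIRST/FOLLOW conflicts found.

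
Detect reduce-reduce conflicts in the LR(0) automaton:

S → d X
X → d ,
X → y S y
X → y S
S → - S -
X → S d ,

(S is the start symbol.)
A reduce-reduce conflict occurs when an LR(0) state has two complete items [A → α .] and [B → β .] — both call for a reduction, and with no lookahead the parser cannot choose between them.

Augment with S' → S and build the canonical LR(0) collection (I0 = CLOSURE({[S' → . S]}), then GOTO on every symbol after a dot until no new states appear). It has 15 states:
  I0: { [S → . - S -], [S → . d X], [S' → . S] }  — shift
  I1: { [S → - . S -], [S → . - S -], [S → . d X] }  — shift
  I2: { [S' → S .] }  — accept
  I3: { [S → . - S -], [S → . d X], [S → d . X], [X → . S d ,], [X → . d ,], [X → . y S y], [X → . y S] }  — shift
  I4: { [X → S . d ,] }  — shift
  I5: { [S → d X .] }  — reduce
  I6: { [S → . - S -], [S → . d X], [S → d . X], [X → . S d ,], [X → . d ,], [X → . y S y], [X → . y S], [X → d . ,] }  — shift
  I7: { [S → . - S -], [S → . d X], [X → y . S y], [X → y . S] }  — shift
  I8: { [X → y S . y], [X → y S .] }  — shift, reduce
  I9: { [X → y S y .] }  — reduce
  I10: { [X → d , .] }  — reduce
  I11: { [X → S d . ,] }  — shift
  I12: { [X → S d , .] }  — reduce
  I13: { [S → - S . -] }  — shift
  I14: { [S → - S - .] }  — reduce

No state contains more than one complete item.

Answer: No reduce-reduce conflicts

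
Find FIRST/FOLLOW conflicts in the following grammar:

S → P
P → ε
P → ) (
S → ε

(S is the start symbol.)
Nullable non-terminals: P, S.
FIRST sets used below: FIRST(P) = { ')', ε }

P: nullable alternative(s) P → ε; FOLLOW(P) = { $ }
  P → ε: FIRST \ {ε} = { } — this is the only nullable alternative, skip
  P → ) (: FIRST \ {ε} = { ')' } — disjoint from FOLLOW(P)

S: nullable alternative(s) S → P, S → ε; FOLLOW(S) = { $ }
  S → P: FIRST \ {ε} = { ')' } — disjoint from FOLLOW(S)
  S → ε: FIRST \ {ε} = { } — disjoint from FOLLOW(S)

No FIRST/FOLLOW conflicts found.

Answer: No FIRST/FOLLOW conflicts.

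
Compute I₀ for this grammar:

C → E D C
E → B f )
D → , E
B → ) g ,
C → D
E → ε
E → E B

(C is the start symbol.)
{ [B → . ) g ,], [C → . D], [C → . E D C], [C' → . C], [D → . , E], [E → . B f )], [E → . E B], [E → .] }

First, augment the grammar with C' → C
I₀ = CLOSURE({ [C' → . C] }):
  [C' → . C] has the dot before C: add [C → . E D C], [C → . D]
  [C → . E D C] has the dot before E: add [E → . B f )], [E → .], [E → . E B]
  [C → . D] has the dot before D: add [D → . , E]
  [E → . B f )] has the dot before B: add [B → . ) g ,]
No further items can be added.

I₀ = { [B → . ) g ,], [C → . D], [C → . E D C], [C' → . C], [D → . , E], [E → . B f )], [E → . E B], [E → .] }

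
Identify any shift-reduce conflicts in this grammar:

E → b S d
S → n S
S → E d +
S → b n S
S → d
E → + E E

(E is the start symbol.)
No shift-reduce conflicts

Augment with E' → E and build the canonical LR(0) collection (I0 = CLOSURE({[E' → . E]}), then GOTO on every symbol after a dot until no new states appear). It has 17 states:
  I0: { [E → . + E E], [E → . b S d], [E' → . E] }  — shift
  I1: { [E → + . E E], [E → . + E E], [E → . b S d] }  — shift
  I2: { [E' → E .] }  — accept
  I3: { [E → . + E E], [E → . b S d], [E → b . S d], [S → . E d +], [S → . b n S], [S → . d], [S → . n S] }  — shift
  I4: { [S → E . d +] }  — shift
  I5: { [E → b S . d] }  — shift
  I6: { [E → . + E E], [E → . b S d], [E → b . S d], [S → . E d +], [S → . b n S], [S → . d], [S → . n S], [S → b . n S] }  — shift
  I7: { [S → d .] }  — reduce
  I8: { [E → . + E E], [E → . b S d], [S → . E d +], [S → . b n S], [S → . d], [S → . n S], [S → n . S] }  — shift
  I9: { [S → n S .] }  — reduce
  I10: { [E → . + E E], [E → . b S d], [S → . E d +], [S → . b n S], [S → . d], [S → . n S], [S → b n . S], [S → n . S] }  — shift
  I11: { [S → b n S .], [S → n S .] }  — 2 reduces
  I12: { [E → b S d .] }  — reduce
  I13: { [S → E d . +] }  — shift
  I14: { [S → E d + .] }  — reduce
  I15: { [E → + E . E], [E → . + E E], [E → . b S d] }  — shift
  I16: { [E → + E E .] }  — reduce

No state contains both a complete item and a shift item.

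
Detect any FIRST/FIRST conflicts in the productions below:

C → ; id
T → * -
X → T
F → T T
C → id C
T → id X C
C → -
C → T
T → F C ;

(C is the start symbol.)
Yes. C → id C / C → T on { 'id' }; T → '*' '-' / T → F C ';' on { '*' }; T → id X C / T → F C ';' on { 'id' }

A FIRST/FIRST conflict occurs when two productions N → α and N → β for the same non-terminal have FIRST(α) ∩ FIRST(β) ≠ ∅ (with ε ∈ FIRST of a nullable right-hand side, so two nullable alternatives also conflict).

FIRST sets of the non-terminals at (or reachable through a nullable prefix from) the front of some alternative:
  FIRST(T) = { '*', 'id' }
  FIRST(F) = { '*', 'id' }

Productions for C:
  C → ; id: FIRST = { ';' }
  C → id C: FIRST = { 'id' }
  C → -: FIRST = { '-' }
  C → T: FIRST = { '*', 'id' }
Productions for T:
  T → * -: FIRST = { '*' }
  T → id X C: FIRST = { 'id' }
  T → F C ;: FIRST = { '*', 'id' }
X, F have only one production, so no FIRST/FIRST conflict is possible there.

Conflict for C: C → id C and C → T
  Overlap: { 'id' }
Conflict for T: T → * - and T → F C ;
  Overlap: { '*' }
Conflict for T: T → id X C and T → F C ;
  Overlap: { 'id' }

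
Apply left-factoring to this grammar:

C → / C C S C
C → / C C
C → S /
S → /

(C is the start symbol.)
Left-factoring transforms A → αβ₁ | αβ₂ into A → αA' and A' → β₁ | β₂
(α is the longest common prefix among the alternatives). Repeat until
no nonterminal has two alternatives with a common prefix.

Round 1: C has alternatives sharing prefix '/ C C'. Introduce C': C → / C C C'
  Add: C' → S C
  Add: C' → ε

No remaining common prefixes — done.

Resulting grammar:
C → / C C C'
C' → S C
C' → ε
C → S /
S → /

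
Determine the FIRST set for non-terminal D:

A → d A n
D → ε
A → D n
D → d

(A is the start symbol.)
{ 'd', ε }

To compute FIRST(D), examine every production with D on the left-hand side, reading each right-hand side left to right until a non-nullable symbol is reached.

From D → ε:
  - ε-production, so ε ∈ FIRST(D)
From D → d:
  - d is a terminal: add 'd' and stop

Collecting: FIRST(D) = { 'd', ε }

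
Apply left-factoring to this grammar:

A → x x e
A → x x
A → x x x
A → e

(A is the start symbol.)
Left-factoring transforms A → αβ₁ | αβ₂ into A → αA' and A' → β₁ | β₂
(α is the longest common prefix among the alternatives). Repeat until
no nonterminal has two alternatives with a common prefix.

Round 1: A has alternatives sharing prefix 'x x'. Introduce A': A → x x A'
  Add: A' → e
  Add: A' → ε
  Add: A' → x

No remaining common prefixes — done.

Resulting grammar:
A → x x A'
A' → e
A' → ε
A' → x
A → e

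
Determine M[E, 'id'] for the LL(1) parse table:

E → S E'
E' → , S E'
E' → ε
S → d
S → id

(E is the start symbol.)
To find M[E, 'id'], we find productions for E where 'id' is in the predict set (PREDICT(N → α) = (FIRST(α) \ {ε}) ∪ (FOLLOW(N) if α ⇒* ε)).

Relevant sets:
  FIRST(S) = { 'd', 'id' }

E → S E': PREDICT = { 'd', 'id' }
  'id' is in predict set, so this production goes in M[E, 'id']

M[E, 'id'] = E → S E'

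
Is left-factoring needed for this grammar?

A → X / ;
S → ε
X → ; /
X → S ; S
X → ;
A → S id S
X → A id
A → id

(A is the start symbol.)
Yes, X has productions with common prefix ';'

Left-factoring is needed when two productions for the same non-terminal
share a common prefix on the right-hand side.

Productions for A:
  A → X / ;
  A → S id S
  A → id
Productions for X:
  X → ; /
  X → S ; S
  X → ;
  X → A id

Found common prefix ';' in productions for X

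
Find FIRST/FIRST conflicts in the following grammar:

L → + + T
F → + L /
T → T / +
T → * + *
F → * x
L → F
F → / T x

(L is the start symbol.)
Yes. L → '+' '+' T / L → F on { '+' }; T → T '/' '+' / T → '*' '+' '*' on { '*' }

FIRST sets of the non-terminals at (or reachable through a nullable prefix from) the front of some alternative:
  FIRST(F) = { '*', '+', '/' }
  FIRST(T) = { '*' }

Productions for L:
  L → + + T: FIRST = { '+' }
  L → F: FIRST = { '*', '+', '/' }
Productions for F:
  F → + L /: FIRST = { '+' }
  F → * x: FIRST = { '*' }
  F → / T x: FIRST = { '/' }
Productions for T:
  T → T / +: FIRST = { '*' }
  T → * + *: FIRST = { '*' }

Conflict for L: L → + + T and L → F
  Overlap: { '+' }
Conflict for T: T → T / + and T → * + *
  Overlap: { '*' }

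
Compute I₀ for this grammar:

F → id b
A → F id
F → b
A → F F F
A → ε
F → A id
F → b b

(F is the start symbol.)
First, augment the grammar with F' → F
I₀ = CLOSURE({ [F' → . F] }):
  [F' → . F] has the dot before F: add [F → . id b], [F → . b], [F → . A id], [F → . b b]
  [F → . A id] has the dot before A: add [A → . F id], [A → . F F F], [A → .]
No further items can be added.

I₀ = { [A → . F F F], [A → . F id], [A → .], [F → . A id], [F → . b b], [F → . b], [F → . id b], [F' → . F] }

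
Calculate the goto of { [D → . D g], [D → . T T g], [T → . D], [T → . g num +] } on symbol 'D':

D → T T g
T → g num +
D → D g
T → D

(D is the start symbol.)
GOTO(I, 'D') = CLOSURE({ [A → αX.β] : [A → α.Xβ] ∈ I, X = 'D' })

Items with dot before 'D', with the dot advanced:
  [D → . D g] → [D → D . g]
  [T → . D] → [T → D .]
Closure adds nothing (no advanced item has the dot before a non-terminal).

GOTO = { [D → D . g], [T → D .] }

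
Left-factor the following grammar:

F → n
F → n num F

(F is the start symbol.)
Left-factoring transforms A → αβ₁ | αβ₂ into A → αA' and A' → β₁ | β₂
(α is the longest common prefix among the alternatives). Repeat until
no nonterminal has two alternatives with a common prefix.

Round 1: F has alternatives sharing prefix 'n'. Introduce F': F → n F'
  Add: F' → ε
  Add: F' → num F

No remaining common prefixes — done.

Resulting grammar:
F → n F'
F' → ε
F' → num F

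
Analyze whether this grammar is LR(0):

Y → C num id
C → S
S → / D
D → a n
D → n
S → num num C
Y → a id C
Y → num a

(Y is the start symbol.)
A grammar is LR(0) if no state in the canonical LR(0) collection has:
  - both a shift item (dot before a terminal) and a complete item (shift-reduce conflict), or
  - two or more complete items (reduce-reduce conflict; the accept item [Y' → Y .] counts as a complete item here).

Augment with Y' → Y and build the canonical LR(0) collection (I0 = CLOSURE({[Y' → . Y]}), then GOTO on every symbol after a dot until no new states appear). It has 19 states:
  I0: { [C → . S], [S → . / D], [S → . num num C], [Y → . C num id], [Y → . a id C], [Y → . num a], [Y' → . Y] }  — shift
  I1: { [D → . a n], [D → . n], [S → / . D] }  — shift
  I2: { [Y → C . num id] }  — shift
  I3: { [C → S .] }  — reduce
  I4: { [Y' → Y .] }  — accept
  I5: { [Y → a . id C] }  — shift
  I6: { [S → num . num C], [Y → num . a] }  — shift
  I7: { [Y → num a .] }  — reduce
  I8: { [C → . S], [S → . / D], [S → . num num C], [S → num num . C] }  — shift
  I9: { [S → num num C .] }  — reduce
  I10: { [S → num . num C] }  — shift
  I11: { [C → . S], [S → . / D], [S → . num num C], [Y → a id . C] }  — shift
  I12: { [Y → a id C .] }  — reduce
  I13: { [Y → C num . id] }  — shift
  I14: { [Y → C num id .] }  — reduce
  I15: { [S → / D .] }  — reduce
  I16: { [D → a . n] }  — shift
  I17: { [D → n .] }  — reduce
  I18: { [D → a n .] }  — reduce

Every state is either a pure shift/goto state or contains exactly one complete item and nothing to shift — no conflicts. The grammar is LR(0).

Answer: Yes, the grammar is LR(0)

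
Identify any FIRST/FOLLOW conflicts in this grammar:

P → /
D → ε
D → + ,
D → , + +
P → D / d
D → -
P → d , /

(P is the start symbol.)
A FIRST/FOLLOW conflict occurs when a non-terminal N has a nullable alternative N → β (β ⇒* ε) and another alternative N → α with FIRST(α) ∩ FOLLOW(N) ≠ ∅: on such a lookahead the parser cannot decide between expanding α and letting N vanish via β.

Nullable non-terminals: D.

D: nullable alternative(s) D → ε; FOLLOW(D) = { '/' }
  D → ε: FIRST \ {ε} = { } — this is the only nullable alternative, skip
  D → + ,: FIRST \ {ε} = { '+' } — disjoint from FOLLOW(D)
  D → , + +: FIRST \ {ε} = { ',' } — disjoint from FOLLOW(D)
  D → -: FIRST \ {ε} = { '-' } — disjoint from FOLLOW(D)

P has no nullable alternative, so no FIRST/FOLLOW check is needed there.

No FIRST/FOLLOW conflicts found.

Answer: No FIRST/FOLLOW conflicts.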